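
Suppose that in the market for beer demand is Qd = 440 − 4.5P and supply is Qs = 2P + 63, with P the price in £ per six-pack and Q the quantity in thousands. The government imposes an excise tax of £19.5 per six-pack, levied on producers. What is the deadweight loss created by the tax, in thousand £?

Deadweight loss = £263.25 thousand.

Before the tax: set 440 − 4.5P = 2P + 63 → P* = £58, Q* = 179.
With the tax collected from producers, supply shifts: Qs = 2(P − 19.5) + 63.
Solving gives Q = 152 with buyers paying £64 and producers receiving £44.5 (the £19.5 wedge).
Quantity falls by |ΔQ| = |179 − 152| = 27.
DWL = ½ · t · |ΔQ| = ½ · 19.5 · 27 = £263.25.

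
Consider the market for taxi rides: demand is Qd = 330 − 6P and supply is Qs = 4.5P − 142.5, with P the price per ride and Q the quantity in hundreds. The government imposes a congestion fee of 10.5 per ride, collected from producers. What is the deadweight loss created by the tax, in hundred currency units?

Deadweight loss = 141.75 hundred.

Without the tax, 330 − 6P = 4.5P − 142.5 gives 10.5P = 472.5, so P* = 45 and Q* = 60.
With the tax collected from producers, supply shifts: Qs = 4.5(P − 10.5) − 142.5.
Solving gives Q = 33 with consumers paying 49.5 and producers receiving 39 (the 10.5 wedge).
Quantity falls by |ΔQ| = |60 − 33| = 27.
DWL = ½ · t · |ΔQ| = ½ · 10.5 · 27 = 141.75.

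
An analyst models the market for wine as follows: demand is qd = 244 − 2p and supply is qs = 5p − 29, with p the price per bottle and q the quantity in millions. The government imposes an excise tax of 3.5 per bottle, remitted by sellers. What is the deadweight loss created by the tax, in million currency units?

Deadweight loss = 8.75 million.

Before the tax: set 244 − 2p = 5p − 29 → p* = 39, q* = 166.
With the tax collected from sellers, supply shifts: qs = 5(p − 3.5) − 29.
New equilibrium: consumers pay 41.5, sellers receive 38, q = 161. (Wedge: pb − ps = 3.5.)
Quantity falls by |ΔQ| = |166 − 161| = 5.
DWL = ½ · t · |ΔQ| = ½ · 3.5 · 5 = 8.75.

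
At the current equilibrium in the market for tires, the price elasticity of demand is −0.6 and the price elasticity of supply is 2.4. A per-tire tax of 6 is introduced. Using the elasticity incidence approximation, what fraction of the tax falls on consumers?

Consumers' share ≈ 0.8.

Incidence ratio: consumers' share ≈ εs / (εs + |εd|) = 2.4 / (2.4 + 0.6) = 0.8.
Supply is the more elastic side, so consumers bear the larger share.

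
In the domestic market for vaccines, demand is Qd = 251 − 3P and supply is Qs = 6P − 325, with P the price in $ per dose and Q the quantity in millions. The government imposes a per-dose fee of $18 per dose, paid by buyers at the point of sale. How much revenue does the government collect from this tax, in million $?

Tax revenue = $414 million.

Before the tax: set 251 − 3P = 6P − 325 → P* = $64, Q* = 59.
With the tax collected from buyers, demand (in seller-price terms) shifts: Qd = 251 − 3(P + 18).
Solving gives Q = 23 with buyers paying $76 and sellers receiving $58 (the $18 wedge).
Revenue = t · Q = 18 · 23 = $414.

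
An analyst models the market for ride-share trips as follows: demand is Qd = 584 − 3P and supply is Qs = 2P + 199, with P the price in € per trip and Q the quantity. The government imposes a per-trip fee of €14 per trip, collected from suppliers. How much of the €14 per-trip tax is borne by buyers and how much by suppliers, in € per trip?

Buyers bear €5.6 per trip; suppliers bear €8.4 per trip.

Without the tax, 584 − 3P = 2P + 199 gives 5P = 385, so P* = €77 and Q* = 353.
With the tax collected from suppliers, supply shifts: Qs = 2(P − 14) + 199.
Solving gives Q = 336.2 with buyers paying €82.6 and suppliers receiving €68.6 (the €14 wedge).
Burden on buyers: €5.6; on suppliers: €8.4. (They sum to €14.)
The less price-elastic side of the market bears the larger share of a per-unit tax.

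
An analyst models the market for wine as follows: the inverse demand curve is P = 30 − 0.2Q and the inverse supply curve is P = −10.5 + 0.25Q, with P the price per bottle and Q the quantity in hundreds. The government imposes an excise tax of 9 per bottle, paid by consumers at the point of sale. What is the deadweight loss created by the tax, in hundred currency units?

Deadweight loss = 90 hundred.

Inverting to Q(P) form: Qd = 150 − 5P; Qs = 4P + 42.
Before the tax: set 150 − 5P = 4P + 42 → P* = 12, Q* = 90.
With the tax collected from consumers, demand (in seller-price terms) shifts: Qd = 150 − 5(P + 9).
Solving gives Q = 70 with consumers paying 16 and suppliers receiving 7 (the 9 wedge).
Quantity falls by |ΔQ| = |90 − 70| = 20.
DWL = ½ · t · |ΔQ| = ½ · 9 · 20 = 90.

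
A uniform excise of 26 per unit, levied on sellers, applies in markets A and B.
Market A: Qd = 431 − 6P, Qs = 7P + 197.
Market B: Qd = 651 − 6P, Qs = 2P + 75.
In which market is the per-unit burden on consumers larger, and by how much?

Market A: pre-tax P* = 18, Q* = 323; post-tax Q = 239; per-unit burden on consumers = 14.
Market B: pre-tax P* = 72, Q* = 219; post-tax Q = 180; per-unit burden on consumers = 6.5.
Difference: 14 vs 6.5 → market A is larger by 7.5.

Market A, by 7.5.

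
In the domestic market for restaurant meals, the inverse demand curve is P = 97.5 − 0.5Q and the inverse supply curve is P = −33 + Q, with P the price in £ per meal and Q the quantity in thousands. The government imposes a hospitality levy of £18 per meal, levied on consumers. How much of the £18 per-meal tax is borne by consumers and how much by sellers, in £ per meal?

Inverting to Q(P) form: Qd = 195 − 2P; Qs = P + 33.
Before the tax: set 195 − 2P = P + 33 → P* = £54, Q* = 87.
With the tax collected from consumers, demand (in seller-price terms) shifts: Qd = 195 − 2(P + 18).
New equilibrium: consumers pay £60, sellers receive £42, Q = 75. (Wedge: Pb − Ps = 18.)
Burden on consumers: £6; on sellers: £12. (They sum to £18.)
The less price-elastic side of the market bears the larger share of a per-unit tax.

Consumers bear £6 per meal; sellers bear £12 per meal.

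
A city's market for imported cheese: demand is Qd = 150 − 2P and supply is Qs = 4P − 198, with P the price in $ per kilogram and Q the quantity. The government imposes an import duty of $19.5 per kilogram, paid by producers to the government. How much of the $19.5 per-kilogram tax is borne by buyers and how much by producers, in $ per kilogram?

Before the tax: set 150 − 2P = 4P − 198 → P* = $58, Q* = 34.
With the tax collected from producers, supply shifts: Qs = 4(P − 19.5) − 198.
New equilibrium: buyers pay $71, producers receive $51.5, Q = 8. (Wedge: Pb − Ps = 19.5.)
Burden on buyers: $13; on producers: $6.5. (They sum to $19.5.)
The less price-elastic side of the market bears the larger share of a per-unit tax.

Buyers bear $13 per kilogram; producers bear $6.5 per kilogram.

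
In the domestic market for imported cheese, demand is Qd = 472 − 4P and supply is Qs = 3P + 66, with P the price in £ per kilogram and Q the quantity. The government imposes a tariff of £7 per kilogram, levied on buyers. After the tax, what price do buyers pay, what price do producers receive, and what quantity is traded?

Without the tax, 472 − 4P = 3P + 66 gives 7P = 406, so P* = £58 and Q* = 240.
With the tax collected from buyers, demand (in seller-price terms) shifts: Qd = 472 − 4(P + 7).
New equilibrium: buyers pay £61, producers receive £54, Q = 228. (Wedge: Pb − Ps = 7.)

Buyers pay £61; producers receive £54; quantity = 228.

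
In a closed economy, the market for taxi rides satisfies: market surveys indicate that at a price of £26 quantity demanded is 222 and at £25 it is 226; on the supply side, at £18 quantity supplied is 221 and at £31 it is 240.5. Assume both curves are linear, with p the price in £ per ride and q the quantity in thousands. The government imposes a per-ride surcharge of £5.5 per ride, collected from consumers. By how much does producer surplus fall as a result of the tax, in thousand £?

Demand slope: (226 − 222)/(25 − 26) = -4, so qd = 326 − 4p.
Supply slope: (240.5 − 221)/(31 − 18) = 1.5, so qs = 1.5p + 194.
Before the tax: set 326 − 4p = 1.5p + 194 → p* = £24, q* = 230.
With the tax collected from consumers, demand (in seller-price terms) shifts: qd = 326 − 4(p + 5.5).
Solving gives q = 224 with consumers paying £25.5 and suppliers receiving £20 (the £5.5 wedge).
ΔPS is the trapezoid between Q = 224 and Q = 230 of height £4: ½ · (230 + 224) · 4 = £908.

Producer surplus falls by £908 thousand.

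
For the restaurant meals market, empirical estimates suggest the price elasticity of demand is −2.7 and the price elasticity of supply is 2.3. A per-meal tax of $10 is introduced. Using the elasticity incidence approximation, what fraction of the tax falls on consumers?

Incidence ratio: consumers' share ≈ εs / (εs + |εd|) = 2.3 / (2.3 + 2.7) = 0.46.
Supply is the less elastic side, so consumers bear the smaller share.

Consumers' share ≈ 0.46.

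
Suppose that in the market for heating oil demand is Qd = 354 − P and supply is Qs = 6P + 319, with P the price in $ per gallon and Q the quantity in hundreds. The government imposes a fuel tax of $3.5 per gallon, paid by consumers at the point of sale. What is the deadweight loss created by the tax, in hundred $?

Before the tax: set 354 − P = 6P + 319 → P* = $5, Q* = 349.
With the tax collected from consumers, demand (in seller-price terms) shifts: Qd = 354 − (P + 3.5).
New equilibrium: consumers pay $8, suppliers receive $4.5, Q = 346. (Wedge: Pb − Ps = 3.5.)
Quantity falls by |ΔQ| = |349 − 346| = 3.
DWL = ½ · t · |ΔQ| = ½ · 3.5 · 3 = $5.25.

Deadweight loss = $5.25 hundred.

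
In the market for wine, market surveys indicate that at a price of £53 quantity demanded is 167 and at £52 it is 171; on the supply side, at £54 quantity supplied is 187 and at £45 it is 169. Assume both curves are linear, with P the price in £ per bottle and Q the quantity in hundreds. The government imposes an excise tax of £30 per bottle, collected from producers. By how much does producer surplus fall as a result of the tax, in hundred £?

Producer surplus falls by £3180 hundred.

Demand slope: (171 − 167)/(52 − 53) = -4, so Qd = 379 − 4P.
Supply slope: (169 − 187)/(45 − 54) = 2, so Qs = 2P + 79.
Without the tax, 379 − 4P = 2P + 79 gives 6P = 300, so P* = £50 and Q* = 179.
With the tax collected from producers, supply shifts: Qs = 2(P − 30) + 79.
New equilibrium: consumers pay £60, producers receive £30, Q = 139. (Wedge: Pb − Ps = 30.)
ΔPS is the trapezoid between Q = 139 and Q = 179 of height £20: ½ · (179 + 139) · 20 = £3180.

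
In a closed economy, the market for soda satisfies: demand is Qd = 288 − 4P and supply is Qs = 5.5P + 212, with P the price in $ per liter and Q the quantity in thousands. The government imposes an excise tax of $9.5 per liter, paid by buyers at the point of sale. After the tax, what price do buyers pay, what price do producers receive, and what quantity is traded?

Without the tax, 288 − 4P = 5.5P + 212 gives 9.5P = 76, so P* = $8 and Q* = 256.
With the tax collected from buyers, demand (in seller-price terms) shifts: Qd = 288 − 4(P + 9.5).
New equilibrium: buyers pay $13.5, producers receive $4, Q = 234. (Wedge: Pb − Ps = 9.5.)

Buyers pay $13.5; producers receive $4; quantity = 234.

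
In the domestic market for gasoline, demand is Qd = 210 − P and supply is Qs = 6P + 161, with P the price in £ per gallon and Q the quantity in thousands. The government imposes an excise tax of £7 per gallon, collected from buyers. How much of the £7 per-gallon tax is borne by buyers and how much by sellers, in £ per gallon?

Before the tax: set 210 − P = 6P + 161 → P* = £7, Q* = 203.
With the tax collected from buyers, demand (in seller-price terms) shifts: Qd = 210 − (P + 7).
Solving gives Q = 197 with buyers paying £13 and sellers receiving £6 (the £7 wedge).
Burden on buyers: £6; on sellers: £1. (They sum to £7.)
The less price-elastic side of the market bears the larger share of a per-unit tax.

Buyers bear £6 per gallon; sellers bear £1 per gallon.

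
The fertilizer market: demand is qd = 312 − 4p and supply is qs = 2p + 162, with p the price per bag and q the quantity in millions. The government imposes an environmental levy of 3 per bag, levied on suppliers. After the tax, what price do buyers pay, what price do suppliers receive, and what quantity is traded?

Buyers pay 26; suppliers receive 23; quantity = 208.

Before the tax: set 312 − 4p = 2p + 162 → p* = 25, q* = 212.
With the tax collected from suppliers, supply shifts: qs = 2(p − 3) + 162.
New equilibrium: buyers pay 26, suppliers receive 23, q = 208. (Wedge: pb − ps = 3.)
The less price-elastic side of the market bears the larger share of a per-unit tax.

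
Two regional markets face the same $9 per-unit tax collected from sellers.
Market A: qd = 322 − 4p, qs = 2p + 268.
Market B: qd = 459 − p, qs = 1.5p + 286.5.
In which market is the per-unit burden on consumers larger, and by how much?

Market A: pre-tax p* = $9, q* = 286; post-tax q = 274; per-unit burden on consumers = $3.
Market B: pre-tax p* = $69, q* = 390; post-tax q = 384.6; per-unit burden on consumers = $5.4.
Difference: $3 vs $5.4 → market B is larger by $2.4.

Market B, by $2.4.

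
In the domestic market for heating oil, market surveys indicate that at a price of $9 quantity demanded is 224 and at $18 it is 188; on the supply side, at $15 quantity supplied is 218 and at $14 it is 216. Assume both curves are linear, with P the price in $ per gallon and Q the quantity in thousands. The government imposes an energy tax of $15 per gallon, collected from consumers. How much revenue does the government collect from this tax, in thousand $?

Demand slope: (188 − 224)/(18 − 9) = -4, so Qd = 260 − 4P.
Supply slope: (216 − 218)/(14 − 15) = 2, so Qs = 2P + 188.
Before the tax: set 260 − 4P = 2P + 188 → P* = $12, Q* = 212.
With the tax collected from consumers, demand (in seller-price terms) shifts: Qd = 260 − 4(P + 15).
New equilibrium: consumers pay $17, producers receive $2, Q = 192. (Wedge: Pb − Ps = 15.)
Revenue = t · Q = 15 · 192 = $2880.

Tax revenue = $2880 thousand.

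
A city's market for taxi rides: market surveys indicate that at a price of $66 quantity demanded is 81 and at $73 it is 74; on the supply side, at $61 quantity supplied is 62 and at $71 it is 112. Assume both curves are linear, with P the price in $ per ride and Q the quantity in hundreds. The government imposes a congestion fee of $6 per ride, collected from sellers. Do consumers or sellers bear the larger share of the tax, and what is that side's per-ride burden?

Demand slope: (74 − 81)/(73 − 66) = -1, so Qd = 147 − P.
Supply slope: (112 − 62)/(71 − 61) = 5, so Qs = 5P − 243.
Before the tax: set 147 − P = 5P − 243 → P* = $65, Q* = 82.
With the tax collected from sellers, supply shifts: Qs = 5(P − 6) − 243.
New equilibrium: consumers pay $70, sellers receive $64, Q = 77. (Wedge: Pb − Ps = 6.)
Per-ride burden: consumers $5, sellers $1.
Consumers take the larger share because demand is less price-elastic here (demand slope 1 vs supply slope 5).

Consumers bear the larger share: $5 per ride.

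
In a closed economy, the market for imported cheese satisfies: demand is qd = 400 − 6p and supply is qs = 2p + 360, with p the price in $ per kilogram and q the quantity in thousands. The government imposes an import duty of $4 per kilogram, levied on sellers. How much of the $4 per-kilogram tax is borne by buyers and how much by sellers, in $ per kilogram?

Buyers bear $1 per kilogram; sellers bear $3 per kilogram.

Without the tax, 400 − 6p = 2p + 360 gives 8p = 40, so p* = $5 and q* = 370.
With the tax collected from sellers, supply shifts: qs = 2(p − 4) + 360.
New equilibrium: buyers pay $6, sellers receive $2, q = 364. (Wedge: pb − ps = 4.)
Burden on buyers: $1; on sellers: $3. (They sum to $4.)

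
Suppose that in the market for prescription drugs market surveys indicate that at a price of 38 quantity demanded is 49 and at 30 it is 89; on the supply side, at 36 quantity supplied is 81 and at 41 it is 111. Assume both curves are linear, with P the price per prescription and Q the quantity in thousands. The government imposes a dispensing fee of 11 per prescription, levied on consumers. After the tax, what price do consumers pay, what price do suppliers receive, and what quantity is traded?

Consumers pay 40; suppliers receive 29; quantity = 39.

Demand slope: (89 − 49)/(30 − 38) = -5, so Qd = 239 − 5P.
Supply slope: (111 − 81)/(41 − 36) = 6, so Qs = 6P − 135.
Before the tax: set 239 − 5P = 6P − 135 → P* = 34, Q* = 69.
With the tax collected from consumers, demand (in seller-price terms) shifts: Qd = 239 − 5(P + 11).
New equilibrium: consumers pay 40, suppliers receive 29, Q = 39. (Wedge: Pb − Ps = 11.)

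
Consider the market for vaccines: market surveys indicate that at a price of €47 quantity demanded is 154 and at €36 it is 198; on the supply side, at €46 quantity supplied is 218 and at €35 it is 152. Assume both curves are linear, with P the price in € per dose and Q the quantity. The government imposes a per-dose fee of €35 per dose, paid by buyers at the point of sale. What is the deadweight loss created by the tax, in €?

Deadweight loss = €1470.

Demand slope: (198 − 154)/(36 − 47) = -4, so Qd = 342 − 4P.
Supply slope: (152 − 218)/(35 − 46) = 6, so Qs = 6P − 58.
Before the tax: set 342 − 4P = 6P − 58 → P* = €40, Q* = 182.
With the tax collected from buyers, demand (in seller-price terms) shifts: Qd = 342 − 4(P + 35).
New equilibrium: buyers pay €61, producers receive €26, Q = 98. (Wedge: Pb − Ps = 35.)
Quantity falls by |ΔQ| = |182 − 98| = 84.
DWL = ½ · t · |ΔQ| = ½ · 35 · 84 = €1470.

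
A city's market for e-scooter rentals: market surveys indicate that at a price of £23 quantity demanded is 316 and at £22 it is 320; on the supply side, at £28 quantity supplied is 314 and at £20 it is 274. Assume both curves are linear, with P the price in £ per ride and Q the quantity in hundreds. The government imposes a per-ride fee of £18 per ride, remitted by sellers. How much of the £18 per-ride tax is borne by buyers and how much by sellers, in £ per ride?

Buyers bear £10 per ride; sellers bear £8 per ride.

Demand slope: (320 − 316)/(22 − 23) = -4, so Qd = 408 − 4P.
Supply slope: (274 − 314)/(20 − 28) = 5, so Qs = 5P + 174.
Without the tax, 408 − 4P = 5P + 174 gives 9P = 234, so P* = £26 and Q* = 304.
With the tax collected from sellers, supply shifts: Qs = 5(P − 18) + 174.
New equilibrium: buyers pay £36, sellers receive £18, Q = 264. (Wedge: Pb − Ps = 18.)
Burden on buyers: £10; on sellers: £8. (They sum to £18.)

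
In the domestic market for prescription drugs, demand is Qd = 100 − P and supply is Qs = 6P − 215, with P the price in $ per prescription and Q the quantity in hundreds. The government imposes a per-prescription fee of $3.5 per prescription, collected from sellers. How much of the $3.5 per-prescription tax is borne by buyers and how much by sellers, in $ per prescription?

Without the tax, 100 − P = 6P − 215 gives 7P = 315, so P* = $45 and Q* = 55.
With the tax collected from sellers, supply shifts: Qs = 6(P − 3.5) − 215.
Solving gives Q = 52 with buyers paying $48 and sellers receiving $44.5 (the $3.5 wedge).
Burden on buyers: $3; on sellers: $0.5. (They sum to $3.5.)

Buyers bear $3 per prescription; sellers bear $0.5 per prescription.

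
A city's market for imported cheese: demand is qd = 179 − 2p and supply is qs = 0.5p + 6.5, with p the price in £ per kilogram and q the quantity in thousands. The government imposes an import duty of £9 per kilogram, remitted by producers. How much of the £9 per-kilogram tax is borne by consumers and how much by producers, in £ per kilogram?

Before the tax: set 179 − 2p = 0.5p + 6.5 → p* = £69, q* = 41.
With the tax collected from producers, supply shifts: qs = 0.5(p − 9) + 6.5.
Solving gives q = 37.4 with consumers paying £70.8 and producers receiving £61.8 (the £9 wedge).
Burden on consumers: £1.8; on producers: £7.2. (They sum to £9.)

Consumers bear £1.8 per kilogram; producers bear £7.2 per kilogram.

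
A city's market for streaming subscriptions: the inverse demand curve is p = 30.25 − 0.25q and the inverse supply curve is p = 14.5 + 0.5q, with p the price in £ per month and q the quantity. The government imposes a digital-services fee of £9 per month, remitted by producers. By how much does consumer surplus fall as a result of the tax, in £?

Consumer surplus falls by £45.

Inverting to q(p) form: qd = 121 − 4p; qs = 2p − 29.
Without the tax, 121 − 4p = 2p − 29 gives 6p = 150, so p* = £25 and q* = 21.
With the tax collected from producers, supply shifts: qs = 2(p − 9) − 29.
New equilibrium: consumers pay £28, producers receive £19, q = 9. (Wedge: pb − ps = 9.)
ΔCS is the trapezoid between Q = 9 and Q = 21 of height £3: ½ · (21 + 9) · 3 = £45.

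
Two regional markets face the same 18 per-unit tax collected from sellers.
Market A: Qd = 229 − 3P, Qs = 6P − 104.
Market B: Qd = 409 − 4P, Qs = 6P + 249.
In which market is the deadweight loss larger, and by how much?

Market B, by 64.8.

Market A: pre-tax P* = 37, Q* = 118; post-tax Q = 82; deadweight loss = 324.
Market B: pre-tax P* = 16, Q* = 345; post-tax Q = 301.8; deadweight loss = 388.8.
Difference: 324 vs 388.8 → market B is larger by 64.8.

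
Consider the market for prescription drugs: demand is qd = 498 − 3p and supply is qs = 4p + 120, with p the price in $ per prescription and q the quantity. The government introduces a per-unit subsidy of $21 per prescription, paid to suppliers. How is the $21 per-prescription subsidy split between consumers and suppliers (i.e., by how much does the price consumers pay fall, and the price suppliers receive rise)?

Consumers gain $12 per prescription; suppliers gain $9 per prescription.

Without the subsidy, 498 − 3p = 4p + 120 gives 7p = 378, so p* = $54 and q* = 336.
With a per-unit subsidy paid to suppliers, each receives p + 21 per unit sold, so supply becomes qs = 4(p + 21) + 120.
New equilibrium: consumers pay $42, suppliers receive $63, q = 372. (Wedge: pb − ps = −21.)
Gain to consumers: $12; to suppliers: $9. (They sum to $21.)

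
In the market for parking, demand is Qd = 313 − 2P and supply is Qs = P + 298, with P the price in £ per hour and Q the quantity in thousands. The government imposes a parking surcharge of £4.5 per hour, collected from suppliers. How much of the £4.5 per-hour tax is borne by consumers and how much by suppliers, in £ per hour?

Consumers bear £1.5 per hour; suppliers bear £3 per hour.

Without the tax, 313 − 2P = P + 298 gives 3P = 15, so P* = £5 and Q* = 303.
With the tax collected from suppliers, supply shifts: Qs = (P − 4.5) + 298.
Solving gives Q = 300 with consumers paying £6.5 and suppliers receiving £2 (the £4.5 wedge).
Burden on consumers: £1.5; on suppliers: £3. (They sum to £4.5.)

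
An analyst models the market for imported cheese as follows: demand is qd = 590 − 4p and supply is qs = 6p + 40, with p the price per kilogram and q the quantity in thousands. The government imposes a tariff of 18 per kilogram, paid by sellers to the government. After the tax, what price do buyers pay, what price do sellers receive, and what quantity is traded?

Buyers pay 65.8; sellers receive 47.8; quantity = 326.8.

Without the tax, 590 − 4p = 6p + 40 gives 10p = 550, so p* = 55 and q* = 370.
With the tax collected from sellers, supply shifts: qs = 6(p − 18) + 40.
New equilibrium: buyers pay 65.8, sellers receive 47.8, q = 326.8. (Wedge: pb − ps = 18.)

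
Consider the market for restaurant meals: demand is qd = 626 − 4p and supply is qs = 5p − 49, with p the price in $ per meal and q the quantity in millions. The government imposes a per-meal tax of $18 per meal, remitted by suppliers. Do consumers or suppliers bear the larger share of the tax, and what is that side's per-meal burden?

Consumers bear the larger share: $10 per meal.

Before the tax: set 626 − 4p = 5p − 49 → p* = $75, q* = 326.
With the tax collected from suppliers, supply shifts: qs = 5(p − 18) − 49.
New equilibrium: consumers pay $85, suppliers receive $67, q = 286. (Wedge: pb − ps = 18.)
Per-meal burden: consumers $10, suppliers $8.
Consumers take the larger share because demand is less price-elastic here (demand slope 4 vs supply slope 5).
The less price-elastic side of the market bears the larger share of a per-unit tax.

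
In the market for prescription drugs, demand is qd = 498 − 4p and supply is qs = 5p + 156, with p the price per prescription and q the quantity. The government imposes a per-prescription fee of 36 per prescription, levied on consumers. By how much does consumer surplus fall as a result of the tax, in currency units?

Before the tax: set 498 − 4p = 5p + 156 → p* = 38, q* = 346.
With the tax collected from consumers, demand (in seller-price terms) shifts: qd = 498 − 4(p + 36).
Solving gives q = 266 with consumers paying 58 and sellers receiving 22 (the 36 wedge).
ΔCS is the trapezoid between Q = 266 and Q = 346 of height 20: ½ · (346 + 266) · 20 = 6120.

Consumer surplus falls by 6120.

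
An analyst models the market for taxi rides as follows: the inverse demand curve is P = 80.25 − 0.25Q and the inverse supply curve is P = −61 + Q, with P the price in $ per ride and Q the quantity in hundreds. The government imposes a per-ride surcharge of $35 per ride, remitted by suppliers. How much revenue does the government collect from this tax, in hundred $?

Inverting to Q(P) form: Qd = 321 − 4P; Qs = P + 61.
Before the tax: set 321 − 4P = P + 61 → P* = $52, Q* = 113.
With the tax collected from suppliers, supply shifts: Qs = (P − 35) + 61.
Solving gives Q = 85 with buyers paying $59 and suppliers receiving $24 (the $35 wedge).
Revenue = t · Q = 35 · 85 = $2975.

Tax revenue = $2975 hundred.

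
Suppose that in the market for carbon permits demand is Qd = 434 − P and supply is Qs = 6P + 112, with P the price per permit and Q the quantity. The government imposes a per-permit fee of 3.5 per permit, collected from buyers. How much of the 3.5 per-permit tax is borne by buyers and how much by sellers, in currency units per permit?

Without the tax, 434 − P = 6P + 112 gives 7P = 322, so P* = 46 and Q* = 388.
With the tax collected from buyers, demand (in seller-price terms) shifts: Qd = 434 − (P + 3.5).
New equilibrium: buyers pay 49, sellers receive 45.5, Q = 385. (Wedge: Pb − Ps = 3.5.)
Burden on buyers: 3; on sellers: 0.5. (They sum to 3.5.)
The less price-elastic side of the market bears the larger share of a per-unit tax.

Buyers bear 3 per permit; sellers bear 0.5 per permit.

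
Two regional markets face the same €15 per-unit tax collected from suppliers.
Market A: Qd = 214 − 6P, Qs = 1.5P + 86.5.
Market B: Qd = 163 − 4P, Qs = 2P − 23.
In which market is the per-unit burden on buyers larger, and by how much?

Market B, by €2.

Market A: pre-tax P* = €17, Q* = 112; post-tax Q = 94; per-unit burden on buyers = €3.
Market B: pre-tax P* = €31, Q* = 39; post-tax Q = 19; per-unit burden on buyers = €5.
Difference: €3 vs €5 → market B is larger by €2.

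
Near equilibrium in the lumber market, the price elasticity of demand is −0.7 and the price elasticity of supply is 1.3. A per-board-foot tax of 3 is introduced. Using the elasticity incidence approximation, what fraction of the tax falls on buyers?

Incidence ratio: buyers' share ≈ εs / (εs + |εd|) = 1.3 / (1.3 + 0.7) = 0.65.
Supply is the more elastic side, so buyers bear the larger share.

Buyers' share ≈ 0.65.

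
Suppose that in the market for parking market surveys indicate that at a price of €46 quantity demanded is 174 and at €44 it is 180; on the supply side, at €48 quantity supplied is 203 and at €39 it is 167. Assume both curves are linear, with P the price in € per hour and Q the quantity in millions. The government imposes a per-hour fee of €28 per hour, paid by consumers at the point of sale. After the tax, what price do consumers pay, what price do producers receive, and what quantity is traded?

Consumers pay €59; producers receive €31; quantity = 135.

Demand slope: (180 − 174)/(44 − 46) = -3, so Qd = 312 − 3P.
Supply slope: (167 − 203)/(39 − 48) = 4, so Qs = 4P + 11.
Without the tax, 312 − 3P = 4P + 11 gives 7P = 301, so P* = €43 and Q* = 183.
With the tax collected from consumers, demand (in seller-price terms) shifts: Qd = 312 − 3(P + 28).
New equilibrium: consumers pay €59, producers receive €31, Q = 135. (Wedge: Pb − Ps = 28.)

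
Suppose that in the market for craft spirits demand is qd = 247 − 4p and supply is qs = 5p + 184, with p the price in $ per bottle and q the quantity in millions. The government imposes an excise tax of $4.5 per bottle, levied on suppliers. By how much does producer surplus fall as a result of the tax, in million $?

Without the tax, 247 − 4p = 5p + 184 gives 9p = 63, so p* = $7 and q* = 219.
With the tax collected from suppliers, supply shifts: qs = 5(p − 4.5) + 184.
New equilibrium: consumers pay $9.5, suppliers receive $5, q = 209. (Wedge: pb − ps = 4.5.)
ΔPS is the trapezoid between Q = 209 and Q = 219 of height $2: ½ · (219 + 209) · 2 = $428.

Producer surplus falls by $428 million.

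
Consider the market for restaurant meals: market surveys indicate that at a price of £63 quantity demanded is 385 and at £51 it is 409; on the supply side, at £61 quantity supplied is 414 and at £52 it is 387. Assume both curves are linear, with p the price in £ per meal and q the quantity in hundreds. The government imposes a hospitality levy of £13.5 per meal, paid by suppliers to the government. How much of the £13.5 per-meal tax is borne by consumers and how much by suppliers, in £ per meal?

Demand slope: (409 − 385)/(51 − 63) = -2, so qd = 511 − 2p.
Supply slope: (387 − 414)/(52 − 61) = 3, so qs = 3p + 231.
Without the tax, 511 − 2p = 3p + 231 gives 5p = 280, so p* = £56 and q* = 399.
With the tax collected from suppliers, supply shifts: qs = 3(p − 13.5) + 231.
Solving gives q = 382.8 with consumers paying £64.1 and suppliers receiving £50.6 (the £13.5 wedge).
Burden on consumers: £8.1; on suppliers: £5.4. (They sum to £13.5.)
The less price-elastic side of the market bears the larger share of a per-unit tax.

Consumers bear £8.1 per meal; suppliers bear £5.4 per meal.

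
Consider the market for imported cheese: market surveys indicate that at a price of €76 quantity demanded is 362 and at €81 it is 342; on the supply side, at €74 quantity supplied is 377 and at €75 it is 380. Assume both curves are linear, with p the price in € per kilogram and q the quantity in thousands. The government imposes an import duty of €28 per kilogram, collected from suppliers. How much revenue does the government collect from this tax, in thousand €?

Demand slope: (342 − 362)/(81 − 76) = -4, so qd = 666 − 4p.
Supply slope: (380 − 377)/(75 − 74) = 3, so qs = 3p + 155.
Before the tax: set 666 − 4p = 3p + 155 → p* = €73, q* = 374.
With the tax collected from suppliers, supply shifts: qs = 3(p − 28) + 155.
Solving gives q = 326 with consumers paying €85 and suppliers receiving €57 (the €28 wedge).
Revenue = t · Q = 28 · 326 = €9128.

Tax revenue = €9128 thousand.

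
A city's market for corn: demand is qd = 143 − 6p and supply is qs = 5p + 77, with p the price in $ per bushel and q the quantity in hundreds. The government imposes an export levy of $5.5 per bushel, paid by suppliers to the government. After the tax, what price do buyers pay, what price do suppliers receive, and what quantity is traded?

Before the tax: set 143 − 6p = 5p + 77 → p* = $6, q* = 107.
With the tax collected from suppliers, supply shifts: qs = 5(p − 5.5) + 77.
New equilibrium: buyers pay $8.5, suppliers receive $3, q = 92. (Wedge: pb − ps = 5.5.)
The less price-elastic side of the market bears the larger share of a per-unit tax.

Buyers pay $8.5; suppliers receive $3; quantity = 92.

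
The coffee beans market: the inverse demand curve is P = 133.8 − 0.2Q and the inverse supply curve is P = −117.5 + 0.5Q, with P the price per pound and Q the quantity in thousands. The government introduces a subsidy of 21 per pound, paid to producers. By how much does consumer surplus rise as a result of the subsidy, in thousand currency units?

Consumer surplus rises by 2244 thousand.

Inverting to Q(P) form: Qd = 669 − 5P; Qs = 2P + 235.
Without the subsidy, 669 − 5P = 2P + 235 gives 7P = 434, so P* = 62 and Q* = 359.
With a per-unit subsidy paid to producers, each receives P + 21 per unit sold, so supply becomes Qs = 2(P + 21) + 235.
New equilibrium: buyers pay 56, producers receive 77, Q = 389. (Wedge: Pb − Ps = −21.)
ΔCS is the trapezoid between Q = 389 and Q = 359 of height 6: ½ · (359 + 389) · 6 = 2244.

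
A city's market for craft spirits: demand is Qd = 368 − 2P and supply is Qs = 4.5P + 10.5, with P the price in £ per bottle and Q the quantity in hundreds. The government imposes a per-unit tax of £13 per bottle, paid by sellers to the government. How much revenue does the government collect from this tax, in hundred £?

Before the tax: set 368 − 2P = 4.5P + 10.5 → P* = £55, Q* = 258.
With the tax collected from sellers, supply shifts: Qs = 4.5(P − 13) + 10.5.
New equilibrium: buyers pay £64, sellers receive £51, Q = 240. (Wedge: Pb − Ps = 13.)
Revenue = t · Q = 13 · 240 = £3120.

Tax revenue = £3120 hundred.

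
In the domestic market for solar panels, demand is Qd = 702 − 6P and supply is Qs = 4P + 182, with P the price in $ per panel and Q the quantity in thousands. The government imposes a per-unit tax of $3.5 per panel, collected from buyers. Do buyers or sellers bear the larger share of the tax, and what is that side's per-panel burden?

Without the tax, 702 − 6P = 4P + 182 gives 10P = 520, so P* = $52 and Q* = 390.
With the tax collected from buyers, demand (in seller-price terms) shifts: Qd = 702 − 6(P + 3.5).
New equilibrium: buyers pay $53.4, sellers receive $49.9, Q = 381.6. (Wedge: Pb − Ps = 3.5.)
Per-panel burden: buyers $1.4, sellers $2.1.
Sellers take the larger share because supply is less price-elastic here (demand slope 6 vs supply slope 4).
The less price-elastic side of the market bears the larger share of a per-unit tax.

Sellers bear the larger share: $2.1 per panel.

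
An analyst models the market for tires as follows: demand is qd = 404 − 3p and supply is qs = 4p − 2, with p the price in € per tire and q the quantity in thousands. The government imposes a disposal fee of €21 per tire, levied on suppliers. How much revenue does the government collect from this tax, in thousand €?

Before the tax: set 404 − 3p = 4p − 2 → p* = €58, q* = 230.
With the tax collected from suppliers, supply shifts: qs = 4(p − 21) − 2.
Solving gives q = 194 with consumers paying €70 and suppliers receiving €49 (the €21 wedge).
Revenue = t · Q = 21 · 194 = €4074.

Tax revenue = €4074 thousand.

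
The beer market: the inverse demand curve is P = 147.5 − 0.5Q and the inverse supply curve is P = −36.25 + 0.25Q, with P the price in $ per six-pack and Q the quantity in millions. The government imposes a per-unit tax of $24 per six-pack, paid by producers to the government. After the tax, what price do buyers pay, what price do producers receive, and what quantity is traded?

Rewrite in direct form: Qd = 295 − 2P and Qs = 4P + 145.
Before the tax: set 295 − 2P = 4P + 145 → P* = $25, Q* = 245.
With the tax collected from producers, supply shifts: Qs = 4(P − 24) + 145.
Solving gives Q = 213 with buyers paying $41 and producers receiving $17 (the $24 wedge).

Buyers pay $41; producers receive $17; quantity = 213.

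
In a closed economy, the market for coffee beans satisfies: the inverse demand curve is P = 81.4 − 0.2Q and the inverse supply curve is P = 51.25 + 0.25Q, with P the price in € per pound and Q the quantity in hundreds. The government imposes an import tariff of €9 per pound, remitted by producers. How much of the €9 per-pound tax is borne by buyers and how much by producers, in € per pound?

Buyers bear €4 per pound; producers bear €5 per pound.

Rewrite in direct form: Qd = 407 − 5P and Qs = 4P − 205.
Without the tax, 407 − 5P = 4P − 205 gives 9P = 612, so P* = €68 and Q* = 67.
With the tax collected from producers, supply shifts: Qs = 4(P − 9) − 205.
New equilibrium: buyers pay €72, producers receive €63, Q = 47. (Wedge: Pb − Ps = 9.)
Burden on buyers: €4; on producers: €5. (They sum to €9.)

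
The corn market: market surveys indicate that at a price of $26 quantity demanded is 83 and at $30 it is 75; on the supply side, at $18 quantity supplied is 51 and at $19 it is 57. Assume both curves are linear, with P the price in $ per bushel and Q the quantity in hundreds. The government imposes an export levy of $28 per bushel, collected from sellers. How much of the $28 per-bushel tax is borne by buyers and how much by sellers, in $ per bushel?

Buyers bear $21 per bushel; sellers bear $7 per bushel.

Demand slope: (75 − 83)/(30 − 26) = -2, so Qd = 135 − 2P.
Supply slope: (57 − 51)/(19 − 18) = 6, so Qs = 6P − 57.
Without the tax, 135 − 2P = 6P − 57 gives 8P = 192, so P* = $24 and Q* = 87.
With the tax collected from sellers, supply shifts: Qs = 6(P − 28) − 57.
Solving gives Q = 45 with buyers paying $45 and sellers receiving $17 (the $28 wedge).
Burden on buyers: $21; on sellers: $7. (They sum to $28.)
The less price-elastic side of the market bears the larger share of a per-unit tax.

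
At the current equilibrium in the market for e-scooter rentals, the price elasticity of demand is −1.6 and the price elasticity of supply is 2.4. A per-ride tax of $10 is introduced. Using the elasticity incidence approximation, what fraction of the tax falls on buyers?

Incidence ratio: buyers' share ≈ εs / (εs + |εd|) = 2.4 / (2.4 + 1.6) = 0.6.
Supply is the more elastic side, so buyers bear the larger share.

Buyers' share ≈ 0.6.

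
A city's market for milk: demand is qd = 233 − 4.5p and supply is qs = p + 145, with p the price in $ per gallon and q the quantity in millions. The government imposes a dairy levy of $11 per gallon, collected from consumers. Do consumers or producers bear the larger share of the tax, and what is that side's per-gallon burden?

Without the tax, 233 − 4.5p = p + 145 gives 5.5p = 88, so p* = $16 and q* = 161.
With the tax collected from consumers, demand (in seller-price terms) shifts: qd = 233 − 4.5(p + 11).
New equilibrium: consumers pay $18, producers receive $7, q = 152. (Wedge: pb − ps = 11.)
Per-gallon burden: consumers $2, producers $9.
Producers take the larger share because supply is less price-elastic here (demand slope 4.5 vs supply slope 1).
The less price-elastic side of the market bears the larger share of a per-unit tax.

Producers bear the larger share: $9 per gallon.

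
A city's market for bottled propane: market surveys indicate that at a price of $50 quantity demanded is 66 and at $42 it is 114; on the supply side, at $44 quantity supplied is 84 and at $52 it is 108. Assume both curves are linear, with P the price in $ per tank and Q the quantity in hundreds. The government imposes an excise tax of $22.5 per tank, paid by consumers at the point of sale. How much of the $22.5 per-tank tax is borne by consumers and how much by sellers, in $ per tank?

Demand slope: (114 − 66)/(42 − 50) = -6, so Qd = 366 − 6P.
Supply slope: (108 − 84)/(52 − 44) = 3, so Qs = 3P − 48.
Without the tax, 366 − 6P = 3P − 48 gives 9P = 414, so P* = $46 and Q* = 90.
With the tax collected from consumers, demand (in seller-price terms) shifts: Qd = 366 − 6(P + 22.5).
Solving gives Q = 45 with consumers paying $53.5 and sellers receiving $31 (the $22.5 wedge).
Burden on consumers: $7.5; on sellers: $15. (They sum to $22.5.)

Consumers bear $7.5 per tank; sellers bear $15 per tank.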